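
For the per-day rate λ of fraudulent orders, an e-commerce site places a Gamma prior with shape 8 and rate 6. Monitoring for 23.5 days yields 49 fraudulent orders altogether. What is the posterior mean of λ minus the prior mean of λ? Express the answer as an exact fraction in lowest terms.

106/177

Total count 49 over total exposure 23.5 days.
Posterior: α' = 8 + 49 = 57, β' = 6 + 23.5 = 59/2.
Posterior mean = 57/(59/2) = 114/59; prior mean = 8/6 = 4/3. Difference = 114/59 − 4/3 = 106/177.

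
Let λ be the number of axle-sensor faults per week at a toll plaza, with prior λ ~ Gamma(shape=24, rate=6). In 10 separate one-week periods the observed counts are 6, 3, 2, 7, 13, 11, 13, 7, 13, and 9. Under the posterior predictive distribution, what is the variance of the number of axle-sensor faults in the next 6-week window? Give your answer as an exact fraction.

891/16

Total count: 6 + 3 + 2 + 7 + 13 + 11 + 13 + 7 + 13 + 9 = 84.
Total exposure: 10 weeks.
Gamma(α, β) with Poisson data over total exposure Σt gives posterior Gamma(α+Σx, β+Σt) = Gamma(108, 16).
The posterior predictive for a window of length T is Negative Binomial with variance T·α'·(β'+T)/β'² = 6·108·22/256 = 891/16.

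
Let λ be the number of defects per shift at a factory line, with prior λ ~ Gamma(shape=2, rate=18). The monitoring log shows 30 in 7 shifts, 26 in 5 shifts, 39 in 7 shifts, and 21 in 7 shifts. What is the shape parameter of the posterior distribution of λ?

Total count: 30 + 26 + 39 + 21 = 116.
Total exposure: 7 + 5 + 7 + 7 = 26 shifts.
By Gamma–Poisson conjugacy, the posterior is Gamma(α + Σx, β + Σt) = Gamma(2 + 116, 18 + 26) = Gamma(118, 44).

118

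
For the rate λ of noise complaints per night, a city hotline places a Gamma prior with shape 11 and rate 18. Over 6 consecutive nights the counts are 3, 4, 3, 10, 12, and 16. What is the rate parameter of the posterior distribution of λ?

Total count: 3 + 4 + 3 + 10 + 12 + 16 = 48.
Total exposure: 6 nights.
By Gamma–Poisson conjugacy, the posterior is Gamma(α + Σx, β + Σt) = Gamma(11 + 48, 18 + 6) = Gamma(59, 24).

24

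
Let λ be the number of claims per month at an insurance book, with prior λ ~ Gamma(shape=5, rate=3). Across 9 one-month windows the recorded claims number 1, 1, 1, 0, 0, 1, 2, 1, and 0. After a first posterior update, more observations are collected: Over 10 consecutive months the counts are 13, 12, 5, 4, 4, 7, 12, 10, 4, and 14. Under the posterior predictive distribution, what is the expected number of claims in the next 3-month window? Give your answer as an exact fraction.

Total count: 1 + 1 + 1 + 0 + 0 + 1 + 2 + 1 + 0 = 7.
Total exposure: 9 months.
After the first batch: Gamma(5 + 7, 3 + 9) = Gamma(12, 12).
Total count: 13 + 12 + 5 + 4 + 4 + 7 + 12 + 10 + 4 + 14 = 85.
Total exposure: 10 months.
After the second batch: Gamma(12 + 85, 12 + 10) = Gamma(97, 22).
Predictive mean over a 3-month window = T·E[λ|data] = 3·97/22 = 291/22.

291/22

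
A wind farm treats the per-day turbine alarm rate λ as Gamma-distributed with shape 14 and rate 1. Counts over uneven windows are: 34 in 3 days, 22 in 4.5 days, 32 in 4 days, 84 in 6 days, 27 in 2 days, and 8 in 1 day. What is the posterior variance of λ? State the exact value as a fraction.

884/1849

Total count: 34 + 22 + 32 + 84 + 27 + 8 = 207.
Total exposure: 3 + 4.5 + 4 + 6 + 2 + 1 = 20.5 days.
The Gamma prior is conjugate for the Poisson rate, so λ | data ~ Gamma(14+207, 1+20.5) = Gamma(221, 43/2).
Posterior variance = α'/β'² = 221/(1849/4) = 884/1849.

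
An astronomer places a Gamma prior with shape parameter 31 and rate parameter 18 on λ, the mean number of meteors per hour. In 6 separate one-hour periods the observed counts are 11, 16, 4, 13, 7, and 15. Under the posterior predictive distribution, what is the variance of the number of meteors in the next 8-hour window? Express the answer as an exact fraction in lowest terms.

Total count: 11 + 16 + 4 + 13 + 7 + 15 = 66.
Total exposure: 6 hours.
The Gamma prior is conjugate for the Poisson rate, so λ | data ~ Gamma(31+66, 18+6) = Gamma(97, 24).
The posterior predictive for a window of length T is Negative Binomial with variance T·α'·(β'+T)/β'² = 8·97·32/576 = 388/9.

388/9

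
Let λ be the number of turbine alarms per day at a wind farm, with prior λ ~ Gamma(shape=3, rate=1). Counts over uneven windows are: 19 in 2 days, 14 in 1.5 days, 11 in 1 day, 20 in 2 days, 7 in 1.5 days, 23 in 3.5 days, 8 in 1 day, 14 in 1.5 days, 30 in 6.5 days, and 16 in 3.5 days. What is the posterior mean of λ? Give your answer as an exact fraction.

33/5

Total count: 19 + 14 + 11 + 20 + 7 + 23 + 8 + 14 + 30 + 16 = 162.
Total exposure: 2 + 1.5 + 1 + 2 + 1.5 + 3.5 + 1 + 1.5 + 6.5 + 3.5 = 24 days.
Posterior: α' = 3 + 162 = 165, β' = 1 + 24 = 25.
Posterior mean = α'/β' = 165/25 = 33/5.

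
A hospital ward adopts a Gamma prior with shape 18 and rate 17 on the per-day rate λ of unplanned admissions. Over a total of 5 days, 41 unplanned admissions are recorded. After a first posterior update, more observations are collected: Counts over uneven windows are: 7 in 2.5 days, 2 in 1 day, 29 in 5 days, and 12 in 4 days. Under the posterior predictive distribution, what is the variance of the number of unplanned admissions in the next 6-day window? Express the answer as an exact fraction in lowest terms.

11772/529

Total count 41 over total exposure 5 days.
After the first batch: Gamma(18 + 41, 17 + 5) = Gamma(59, 22).
Total count: 7 + 2 + 29 + 12 = 50.
Total exposure: 2.5 + 1 + 5 + 4 = 12.5 days.
After the second batch: Gamma(59 + 50, 22 + 12.5) = Gamma(109, 69/2).
The posterior predictive for a window of length T is Negative Binomial with variance T·α'·(β'+T)/β'² = 6·109·(81/2)/(4761/4) = 11772/529.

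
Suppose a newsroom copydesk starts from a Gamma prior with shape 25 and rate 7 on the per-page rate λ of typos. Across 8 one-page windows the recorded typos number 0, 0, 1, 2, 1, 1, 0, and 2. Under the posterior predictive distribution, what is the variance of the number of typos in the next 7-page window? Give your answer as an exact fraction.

Total count: 0 + 0 + 1 + 2 + 1 + 1 + 0 + 2 = 7.
Total exposure: 8 pages.
Gamma(α, β) with Poisson data over total exposure Σt gives posterior Gamma(α+Σx, β+Σt) = Gamma(32, 15).
The posterior predictive for a window of length T is Negative Binomial with variance T·α'·(β'+T)/β'² = 7·32·22/225 = 4928/225.

4928/225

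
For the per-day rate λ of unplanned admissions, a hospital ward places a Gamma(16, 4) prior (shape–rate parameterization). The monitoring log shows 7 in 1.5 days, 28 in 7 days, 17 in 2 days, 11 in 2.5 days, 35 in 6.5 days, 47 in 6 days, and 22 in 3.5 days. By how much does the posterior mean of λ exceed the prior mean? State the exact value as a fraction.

17/11

Total count: 7 + 28 + 17 + 11 + 35 + 47 + 22 = 167.
Total exposure: 1.5 + 7 + 2 + 2.5 + 6.5 + 6 + 3.5 = 29 days.
Gamma(α, β) with Poisson data over total exposure Σt gives posterior Gamma(α+Σx, β+Σt) = Gamma(183, 33).
Posterior mean = 183/33 = 61/11; prior mean = 16/4 = 4. Difference = 61/11 − 4 = 17/11.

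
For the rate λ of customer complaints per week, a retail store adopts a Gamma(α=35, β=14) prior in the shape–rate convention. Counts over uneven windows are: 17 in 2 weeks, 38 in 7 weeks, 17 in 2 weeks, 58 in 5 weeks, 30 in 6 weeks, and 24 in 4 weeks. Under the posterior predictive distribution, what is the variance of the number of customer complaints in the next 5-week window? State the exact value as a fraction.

1971/64

Total count: 17 + 38 + 17 + 58 + 30 + 24 = 184.
Total exposure: 2 + 7 + 2 + 5 + 6 + 4 = 26 weeks.
Gamma(α, β) with Poisson data over total exposure Σt gives posterior Gamma(α+Σx, β+Σt) = Gamma(219, 40).
The posterior predictive for a window of length T is Negative Binomial with variance T·α'·(β'+T)/β'² = 5·219·45/1600 = 1971/64.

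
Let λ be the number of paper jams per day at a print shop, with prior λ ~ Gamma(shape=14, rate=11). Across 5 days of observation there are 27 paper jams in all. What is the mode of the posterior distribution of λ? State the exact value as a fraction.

5/2

Total count 27 over total exposure 5 days.
Conjugate update: add total count to the shape and total exposure to the rate, giving Gamma(41, 16).
Posterior mode = (α'−1)/β' = 40/16 = 5/2.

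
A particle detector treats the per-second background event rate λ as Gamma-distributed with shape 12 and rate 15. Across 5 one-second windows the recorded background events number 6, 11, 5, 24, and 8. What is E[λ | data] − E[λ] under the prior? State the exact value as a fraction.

Total count: 6 + 11 + 5 + 24 + 8 = 54.
Total exposure: 5 seconds.
Gamma(α, β) with Poisson data over total exposure Σt gives posterior Gamma(α+Σx, β+Σt) = Gamma(66, 20).
Posterior mean = 66/20 = 33/10; prior mean = 12/15 = 4/5. Difference = 33/10 − 4/5 = 5/2.

5/2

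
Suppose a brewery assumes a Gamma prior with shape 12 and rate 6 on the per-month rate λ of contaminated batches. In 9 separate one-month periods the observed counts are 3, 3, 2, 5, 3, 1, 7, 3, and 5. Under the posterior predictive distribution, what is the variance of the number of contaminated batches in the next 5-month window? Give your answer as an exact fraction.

176/9

Total count: 3 + 3 + 2 + 5 + 3 + 1 + 7 + 3 + 5 = 32.
Total exposure: 9 months.
By Gamma–Poisson conjugacy, the posterior is Gamma(α + Σx, β + Σt) = Gamma(12 + 32, 6 + 9) = Gamma(44, 15).
The posterior predictive for a window of length T is Negative Binomial with variance T·α'·(β'+T)/β'² = 5·44·20/225 = 176/9.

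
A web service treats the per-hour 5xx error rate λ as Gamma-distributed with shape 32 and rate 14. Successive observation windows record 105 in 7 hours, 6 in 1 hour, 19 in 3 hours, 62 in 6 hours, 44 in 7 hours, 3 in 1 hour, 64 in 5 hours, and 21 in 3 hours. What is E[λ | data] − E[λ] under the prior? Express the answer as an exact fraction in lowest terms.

Total count: 105 + 6 + 19 + 62 + 44 + 3 + 64 + 21 = 324.
Total exposure: 7 + 1 + 3 + 6 + 7 + 1 + 5 + 3 = 33 hours.
The Gamma prior is conjugate for the Poisson rate, so λ | data ~ Gamma(32+324, 14+33) = Gamma(356, 47).
Posterior mean = 356/47 = 356/47; prior mean = 32/14 = 16/7. Difference = 356/47 − 16/7 = 1740/329.

1740/329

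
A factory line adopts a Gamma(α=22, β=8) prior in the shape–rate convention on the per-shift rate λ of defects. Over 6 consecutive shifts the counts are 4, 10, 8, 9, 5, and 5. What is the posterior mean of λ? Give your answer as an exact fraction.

Total count: 4 + 10 + 8 + 9 + 5 + 5 = 41.
Total exposure: 6 shifts.
Gamma(α, β) with Poisson data over total exposure Σt gives posterior Gamma(α+Σx, β+Σt) = Gamma(63, 14).
Posterior mean = α'/β' = 63/14 = 9/2.

9/2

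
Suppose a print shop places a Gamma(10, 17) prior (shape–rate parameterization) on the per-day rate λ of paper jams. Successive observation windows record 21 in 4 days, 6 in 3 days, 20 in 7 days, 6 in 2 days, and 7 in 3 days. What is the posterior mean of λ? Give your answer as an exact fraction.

Total count: 21 + 6 + 20 + 6 + 7 = 60.
Total exposure: 4 + 3 + 7 + 2 + 3 = 19 days.
Gamma(α, β) with Poisson data over total exposure Σt gives posterior Gamma(α+Σx, β+Σt) = Gamma(70, 36).
Posterior mean = α'/β' = 70/36 = 35/18.

35/18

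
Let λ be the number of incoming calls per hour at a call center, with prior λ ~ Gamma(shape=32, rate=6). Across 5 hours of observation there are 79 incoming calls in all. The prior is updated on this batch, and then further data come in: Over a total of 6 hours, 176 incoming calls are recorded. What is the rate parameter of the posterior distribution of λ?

17

Total count 79 over total exposure 5 hours.
After the first batch: Gamma(32 + 79, 6 + 5) = Gamma(111, 11).
Total count 176 over total exposure 6 hours.
After the second batch: Gamma(111 + 176, 11 + 6) = Gamma(287, 17).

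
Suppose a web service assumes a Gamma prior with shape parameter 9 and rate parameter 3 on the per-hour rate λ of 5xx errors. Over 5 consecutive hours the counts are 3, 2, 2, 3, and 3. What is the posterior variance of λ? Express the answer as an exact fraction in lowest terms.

Total count: 3 + 2 + 2 + 3 + 3 = 13.
Total exposure: 5 hours.
Posterior: α' = 9 + 13 = 22, β' = 3 + 5 = 8.
Posterior variance = α'/β'² = 22/64 = 11/32.

11/32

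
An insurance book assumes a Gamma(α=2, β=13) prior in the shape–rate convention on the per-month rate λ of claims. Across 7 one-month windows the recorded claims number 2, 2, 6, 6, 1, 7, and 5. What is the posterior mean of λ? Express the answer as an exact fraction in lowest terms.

31/20

Total count: 2 + 2 + 6 + 6 + 1 + 7 + 5 = 29.
Total exposure: 7 months.
By Gamma–Poisson conjugacy, the posterior is Gamma(α + Σx, β + Σt) = Gamma(2 + 29, 13 + 7) = Gamma(31, 20).
Posterior mean = α'/β' = 31/20.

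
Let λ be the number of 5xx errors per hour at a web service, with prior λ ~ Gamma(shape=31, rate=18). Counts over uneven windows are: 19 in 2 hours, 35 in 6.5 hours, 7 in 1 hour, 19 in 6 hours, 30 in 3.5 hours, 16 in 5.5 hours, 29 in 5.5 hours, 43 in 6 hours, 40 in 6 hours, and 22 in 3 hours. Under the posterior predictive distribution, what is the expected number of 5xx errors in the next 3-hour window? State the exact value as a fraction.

97/7

Total count: 19 + 35 + 7 + 19 + 30 + 16 + 29 + 43 + 40 + 22 = 260.
Total exposure: 2 + 6.5 + 1 + 6 + 3.5 + 5.5 + 5.5 + 6 + 6 + 3 = 45 hours.
The Gamma prior is conjugate for the Poisson rate, so λ | data ~ Gamma(31+260, 18+45) = Gamma(291, 63).
Predictive mean over a 3-hour window = T·E[λ|data] = 3·291/63 = 97/7.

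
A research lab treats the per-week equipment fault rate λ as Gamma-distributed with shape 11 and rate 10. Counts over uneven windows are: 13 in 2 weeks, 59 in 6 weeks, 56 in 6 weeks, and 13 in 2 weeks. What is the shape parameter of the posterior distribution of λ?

152

Total count: 13 + 59 + 56 + 13 = 141.
Total exposure: 2 + 6 + 6 + 2 = 16 weeks.
Gamma(α, β) with Poisson data over total exposure Σt gives posterior Gamma(α+Σx, β+Σt) = Gamma(152, 26).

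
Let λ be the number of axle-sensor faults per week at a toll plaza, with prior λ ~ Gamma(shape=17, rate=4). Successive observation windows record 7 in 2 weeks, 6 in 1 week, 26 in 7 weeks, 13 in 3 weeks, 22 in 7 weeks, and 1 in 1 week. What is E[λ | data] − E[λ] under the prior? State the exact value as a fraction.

-57/100

Total count: 7 + 6 + 26 + 13 + 22 + 1 = 75.
Total exposure: 2 + 1 + 7 + 3 + 7 + 1 = 21 weeks.
By Gamma–Poisson conjugacy, the posterior is Gamma(α + Σx, β + Σt) = Gamma(17 + 75, 4 + 21) = Gamma(92, 25).
Posterior mean = 92/25 = 92/25; prior mean = 17/4 = 17/4. Difference = 92/25 − 17/4 = -57/100.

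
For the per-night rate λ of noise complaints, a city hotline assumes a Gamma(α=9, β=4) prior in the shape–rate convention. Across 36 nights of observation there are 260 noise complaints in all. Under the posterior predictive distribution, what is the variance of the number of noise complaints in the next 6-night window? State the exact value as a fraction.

Total count 260 over total exposure 36 nights.
The Gamma prior is conjugate for the Poisson rate, so λ | data ~ Gamma(9+260, 4+36) = Gamma(269, 40).
The posterior predictive for a window of length T is Negative Binomial with variance T·α'·(β'+T)/β'² = 6·269·46/1600 = 18561/400.

18561/400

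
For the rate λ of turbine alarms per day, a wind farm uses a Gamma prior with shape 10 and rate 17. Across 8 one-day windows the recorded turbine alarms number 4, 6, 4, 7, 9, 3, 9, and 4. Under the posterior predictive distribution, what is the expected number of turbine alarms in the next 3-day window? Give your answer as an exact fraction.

168/25

Total count: 4 + 6 + 4 + 7 + 9 + 3 + 9 + 4 = 46.
Total exposure: 8 days.
By Gamma–Poisson conjugacy, the posterior is Gamma(α + Σx, β + Σt) = Gamma(10 + 46, 17 + 8) = Gamma(56, 25).
Predictive mean over a 3-day window = T·E[λ|data] = 3·56/25 = 168/25.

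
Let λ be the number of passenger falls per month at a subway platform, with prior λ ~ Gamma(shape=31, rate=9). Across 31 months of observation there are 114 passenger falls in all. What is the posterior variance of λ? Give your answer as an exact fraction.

Total count 114 over total exposure 31 months.
The Gamma prior is conjugate for the Poisson rate, so λ | data ~ Gamma(31+114, 9+31) = Gamma(145, 40).
Posterior variance = α'/β'² = 145/1600 = 29/320.

29/320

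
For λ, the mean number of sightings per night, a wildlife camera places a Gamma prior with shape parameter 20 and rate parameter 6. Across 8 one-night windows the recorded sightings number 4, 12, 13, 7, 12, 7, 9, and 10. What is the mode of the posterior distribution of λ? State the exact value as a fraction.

93/14

Total count: 4 + 12 + 13 + 7 + 12 + 7 + 9 + 10 = 74.
Total exposure: 8 nights.
Posterior: α' = 20 + 74 = 94, β' = 6 + 8 = 14.
Posterior mode = (α'−1)/β' = 93/14.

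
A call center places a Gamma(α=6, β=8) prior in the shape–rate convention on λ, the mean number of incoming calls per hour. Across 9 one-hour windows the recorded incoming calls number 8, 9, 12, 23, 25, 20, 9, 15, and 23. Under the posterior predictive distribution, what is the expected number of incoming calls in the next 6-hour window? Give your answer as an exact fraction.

Total count: 8 + 9 + 12 + 23 + 25 + 20 + 9 + 15 + 23 = 144.
Total exposure: 9 hours.
The Gamma prior is conjugate for the Poisson rate, so λ | data ~ Gamma(6+144, 8+9) = Gamma(150, 17).
Predictive mean over a 6-hour window = T·E[λ|data] = 6·150/17 = 900/17.

900/17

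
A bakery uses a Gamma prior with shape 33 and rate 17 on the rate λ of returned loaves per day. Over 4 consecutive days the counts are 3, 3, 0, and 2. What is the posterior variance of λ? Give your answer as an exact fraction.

41/441

Total count: 3 + 3 + 0 + 2 = 8.
Total exposure: 4 days.
Gamma(α, β) with Poisson data over total exposure Σt gives posterior Gamma(α+Σx, β+Σt) = Gamma(41, 21).
Posterior variance = α'/β'² = 41/441.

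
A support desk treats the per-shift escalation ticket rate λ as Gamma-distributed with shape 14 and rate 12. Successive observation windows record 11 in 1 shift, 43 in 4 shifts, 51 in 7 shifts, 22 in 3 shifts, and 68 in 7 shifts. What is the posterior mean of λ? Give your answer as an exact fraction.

Total count: 11 + 43 + 51 + 22 + 68 = 195.
Total exposure: 1 + 4 + 7 + 3 + 7 = 22 shifts.
Gamma(α, β) with Poisson data over total exposure Σt gives posterior Gamma(α+Σx, β+Σt) = Gamma(209, 34).
Posterior mean = α'/β' = 209/34.

209/34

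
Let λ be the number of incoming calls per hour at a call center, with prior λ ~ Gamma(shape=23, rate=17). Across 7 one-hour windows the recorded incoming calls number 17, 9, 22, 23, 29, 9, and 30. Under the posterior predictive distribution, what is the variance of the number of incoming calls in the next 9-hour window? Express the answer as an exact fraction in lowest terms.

2673/32

Total count: 17 + 9 + 22 + 23 + 29 + 9 + 30 = 139.
Total exposure: 7 hours.
Posterior: α' = 23 + 139 = 162, β' = 17 + 7 = 24.
The posterior predictive for a window of length T is Negative Binomial with variance T·α'·(β'+T)/β'² = 9·162·33/576 = 2673/32.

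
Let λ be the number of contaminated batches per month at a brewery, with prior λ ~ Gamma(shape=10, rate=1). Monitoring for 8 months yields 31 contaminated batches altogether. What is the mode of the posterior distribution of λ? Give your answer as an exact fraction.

Total count 31 over total exposure 8 months.
Posterior: α' = 10 + 31 = 41, β' = 1 + 8 = 9.
Posterior mode = (α'−1)/β' = 40/9.

40/9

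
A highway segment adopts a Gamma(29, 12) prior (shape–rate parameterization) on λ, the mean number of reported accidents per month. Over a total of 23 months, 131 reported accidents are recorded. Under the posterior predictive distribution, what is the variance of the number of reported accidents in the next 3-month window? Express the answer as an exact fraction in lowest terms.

Total count 131 over total exposure 23 months.
Conjugate update: add total count to the shape and total exposure to the rate, giving Gamma(160, 35).
The posterior predictive for a window of length T is Negative Binomial with variance T·α'·(β'+T)/β'² = 3·160·38/1225 = 3648/245.

3648/245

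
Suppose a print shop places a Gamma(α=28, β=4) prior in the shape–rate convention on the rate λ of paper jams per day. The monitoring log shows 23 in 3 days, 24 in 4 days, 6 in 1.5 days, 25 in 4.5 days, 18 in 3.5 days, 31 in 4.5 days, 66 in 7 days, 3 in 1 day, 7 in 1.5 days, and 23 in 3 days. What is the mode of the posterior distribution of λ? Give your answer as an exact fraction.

Total count: 23 + 24 + 6 + 25 + 18 + 31 + 66 + 3 + 7 + 23 = 226.
Total exposure: 3 + 4 + 1.5 + 4.5 + 3.5 + 4.5 + 7 + 1 + 1.5 + 3 = 33.5 days.
Conjugate update: add total count to the shape and total exposure to the rate, giving Gamma(254, 75/2).
Posterior mode = (α'−1)/β' = 253/(75/2) = 506/75.

506/75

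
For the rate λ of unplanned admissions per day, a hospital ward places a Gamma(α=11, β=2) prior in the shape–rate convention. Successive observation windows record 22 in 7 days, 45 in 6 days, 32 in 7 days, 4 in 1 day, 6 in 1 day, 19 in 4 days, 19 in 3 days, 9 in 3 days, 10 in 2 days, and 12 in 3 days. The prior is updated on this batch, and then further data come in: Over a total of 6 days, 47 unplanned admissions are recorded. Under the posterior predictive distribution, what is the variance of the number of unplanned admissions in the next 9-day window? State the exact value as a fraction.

Total count: 22 + 45 + 32 + 4 + 6 + 19 + 19 + 9 + 10 + 12 = 178.
Total exposure: 7 + 6 + 7 + 1 + 1 + 4 + 3 + 3 + 2 + 3 = 37 days.
After the first batch: Gamma(11 + 178, 2 + 37) = Gamma(189, 39).
Total count 47 over total exposure 6 days.
After the second batch: Gamma(189 + 47, 39 + 6) = Gamma(236, 45).
The posterior predictive for a window of length T is Negative Binomial with variance T·α'·(β'+T)/β'² = 9·236·54/2025 = 1416/25.

1416/25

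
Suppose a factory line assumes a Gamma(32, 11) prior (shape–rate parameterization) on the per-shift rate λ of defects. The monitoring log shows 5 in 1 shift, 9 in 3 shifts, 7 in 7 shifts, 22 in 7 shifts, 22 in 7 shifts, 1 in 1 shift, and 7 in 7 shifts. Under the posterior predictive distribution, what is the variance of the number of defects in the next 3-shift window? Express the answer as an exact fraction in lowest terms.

14805/1936

Total count: 5 + 9 + 7 + 22 + 22 + 1 + 7 = 73.
Total exposure: 1 + 3 + 7 + 7 + 7 + 1 + 7 = 33 shifts.
Gamma(α, β) with Poisson data over total exposure Σt gives posterior Gamma(α+Σx, β+Σt) = Gamma(105, 44).
The posterior predictive for a window of length T is Negative Binomial with variance T·α'·(β'+T)/β'² = 3·105·47/1936 = 14805/1936.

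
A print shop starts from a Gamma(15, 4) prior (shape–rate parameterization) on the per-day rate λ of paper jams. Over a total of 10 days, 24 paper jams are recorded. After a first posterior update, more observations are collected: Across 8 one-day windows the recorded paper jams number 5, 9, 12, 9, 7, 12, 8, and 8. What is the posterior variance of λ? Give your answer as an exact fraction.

109/484

Total count 24 over total exposure 10 days.
After the first batch: Gamma(15 + 24, 4 + 10) = Gamma(39, 14).
Total count: 5 + 9 + 12 + 9 + 7 + 12 + 8 + 8 = 70.
Total exposure: 8 days.
After the second batch: Gamma(39 + 70, 14 + 8) = Gamma(109, 22).
Posterior variance = α'/β'² = 109/484.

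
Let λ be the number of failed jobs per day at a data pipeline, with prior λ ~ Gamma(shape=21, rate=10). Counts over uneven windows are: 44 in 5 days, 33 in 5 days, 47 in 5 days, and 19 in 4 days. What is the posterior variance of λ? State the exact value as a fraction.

Total count: 44 + 33 + 47 + 19 = 143.
Total exposure: 5 + 5 + 5 + 4 = 19 days.
By Gamma–Poisson conjugacy, the posterior is Gamma(α + Σx, β + Σt) = Gamma(21 + 143, 10 + 19) = Gamma(164, 29).
Posterior variance = α'/β'² = 164/841.

164/841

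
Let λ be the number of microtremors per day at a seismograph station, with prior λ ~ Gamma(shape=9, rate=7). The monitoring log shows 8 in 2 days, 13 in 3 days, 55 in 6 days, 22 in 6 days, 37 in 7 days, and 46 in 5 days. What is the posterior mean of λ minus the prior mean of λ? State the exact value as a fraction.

Total count: 8 + 13 + 55 + 22 + 37 + 46 = 181.
Total exposure: 2 + 3 + 6 + 6 + 7 + 5 = 29 days.
The Gamma prior is conjugate for the Poisson rate, so λ | data ~ Gamma(9+181, 7+29) = Gamma(190, 36).
Posterior mean = 190/36 = 95/18; prior mean = 9/7 = 9/7. Difference = 95/18 − 9/7 = 503/126.

503/126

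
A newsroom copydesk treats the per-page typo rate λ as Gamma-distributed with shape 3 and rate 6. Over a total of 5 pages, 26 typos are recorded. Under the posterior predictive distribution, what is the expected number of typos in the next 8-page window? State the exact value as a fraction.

Total count 26 over total exposure 5 pages.
By Gamma–Poisson conjugacy, the posterior is Gamma(α + Σx, β + Σt) = Gamma(3 + 26, 6 + 5) = Gamma(29, 11).
Predictive mean over an 8-page window = T·E[λ|data] = 8·29/11 = 232/11.

232/11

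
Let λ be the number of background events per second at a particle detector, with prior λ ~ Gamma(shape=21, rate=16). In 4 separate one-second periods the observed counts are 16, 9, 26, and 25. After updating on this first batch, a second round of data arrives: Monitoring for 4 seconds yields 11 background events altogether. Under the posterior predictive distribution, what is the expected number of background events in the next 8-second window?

Total count: 16 + 9 + 26 + 25 = 76.
Total exposure: 4 seconds.
After the first batch: Gamma(21 + 76, 16 + 4) = Gamma(97, 20).
Total count 11 over total exposure 4 seconds.
After the second batch: Gamma(97 + 11, 20 + 4) = Gamma(108, 24).
Predictive mean over an 8-second window = T·E[λ|data] = 8·108/24 = 36.

36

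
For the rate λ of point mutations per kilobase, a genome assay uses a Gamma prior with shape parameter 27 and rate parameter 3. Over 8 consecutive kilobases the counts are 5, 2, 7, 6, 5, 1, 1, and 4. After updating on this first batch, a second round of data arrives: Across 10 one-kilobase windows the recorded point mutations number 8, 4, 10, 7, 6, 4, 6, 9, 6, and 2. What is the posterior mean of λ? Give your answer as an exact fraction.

40/7

Total count: 5 + 2 + 7 + 6 + 5 + 1 + 1 + 4 = 31.
Total exposure: 8 kilobases.
After the first batch: Gamma(27 + 31, 3 + 8) = Gamma(58, 11).
Total count: 8 + 4 + 10 + 7 + 6 + 4 + 6 + 9 + 6 + 2 = 62.
Total exposure: 10 kilobases.
After the second batch: Gamma(58 + 62, 11 + 10) = Gamma(120, 21).
Posterior mean = α'/β' = 120/21 = 40/7.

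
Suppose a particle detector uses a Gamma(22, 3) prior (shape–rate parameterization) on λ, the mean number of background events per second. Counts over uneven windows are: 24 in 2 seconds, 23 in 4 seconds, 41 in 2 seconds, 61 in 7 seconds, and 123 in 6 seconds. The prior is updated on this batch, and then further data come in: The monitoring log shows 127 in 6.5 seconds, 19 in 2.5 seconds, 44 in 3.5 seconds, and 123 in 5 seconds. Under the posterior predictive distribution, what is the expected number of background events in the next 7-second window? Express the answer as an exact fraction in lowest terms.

Total count: 24 + 23 + 41 + 61 + 123 = 272.
Total exposure: 2 + 4 + 2 + 7 + 6 = 21 seconds.
After the first batch: Gamma(22 + 272, 3 + 21) = Gamma(294, 24).
Total count: 127 + 19 + 44 + 123 = 313.
Total exposure: 6.5 + 2.5 + 3.5 + 5 = 17.5 seconds.
After the second batch: Gamma(294 + 313, 24 + 17.5) = Gamma(607, 83/2).
Predictive mean over a 7-second window = T·E[λ|data] = 7·607/(83/2) = 8498/83.

8498/83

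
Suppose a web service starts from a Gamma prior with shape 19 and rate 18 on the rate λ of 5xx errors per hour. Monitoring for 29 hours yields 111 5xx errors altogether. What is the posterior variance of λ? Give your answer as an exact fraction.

Total count 111 over total exposure 29 hours.
Conjugate update: add total count to the shape and total exposure to the rate, giving Gamma(130, 47).
Posterior variance = α'/β'² = 130/2209.

130/2209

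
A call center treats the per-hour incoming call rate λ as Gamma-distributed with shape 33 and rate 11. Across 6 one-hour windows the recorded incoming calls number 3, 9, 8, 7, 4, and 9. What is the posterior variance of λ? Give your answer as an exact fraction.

73/289

Total count: 3 + 9 + 8 + 7 + 4 + 9 = 40.
Total exposure: 6 hours.
Conjugate update: add total count to the shape and total exposure to the rate, giving Gamma(73, 17).
Posterior variance = α'/β'² = 73/289.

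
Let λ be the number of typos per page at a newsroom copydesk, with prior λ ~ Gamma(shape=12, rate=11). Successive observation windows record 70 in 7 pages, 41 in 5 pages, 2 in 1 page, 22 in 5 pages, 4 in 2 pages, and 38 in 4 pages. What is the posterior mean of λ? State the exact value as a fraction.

27/5

Total count: 70 + 41 + 2 + 22 + 4 + 38 = 177.
Total exposure: 7 + 5 + 1 + 5 + 2 + 4 = 24 pages.
By Gamma–Poisson conjugacy, the posterior is Gamma(α + Σx, β + Σt) = Gamma(12 + 177, 11 + 24) = Gamma(189, 35).
Posterior mean = α'/β' = 189/35 = 27/5.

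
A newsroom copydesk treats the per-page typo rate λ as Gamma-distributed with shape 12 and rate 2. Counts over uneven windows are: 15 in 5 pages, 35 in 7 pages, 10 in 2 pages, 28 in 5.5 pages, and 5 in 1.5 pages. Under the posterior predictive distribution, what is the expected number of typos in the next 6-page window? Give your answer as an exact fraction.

630/23

Total count: 15 + 35 + 10 + 28 + 5 = 93.
Total exposure: 5 + 7 + 2 + 5.5 + 1.5 = 21 pages.
Posterior: α' = 12 + 93 = 105, β' = 2 + 21 = 23.
Predictive mean over a 6-page window = T·E[λ|data] = 6·105/23 = 630/23.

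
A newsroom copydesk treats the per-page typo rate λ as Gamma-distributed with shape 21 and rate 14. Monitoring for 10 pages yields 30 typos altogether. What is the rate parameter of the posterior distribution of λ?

24

Total count 30 over total exposure 10 pages.
Conjugate update: add total count to the shape and total exposure to the rate, giving Gamma(51, 24).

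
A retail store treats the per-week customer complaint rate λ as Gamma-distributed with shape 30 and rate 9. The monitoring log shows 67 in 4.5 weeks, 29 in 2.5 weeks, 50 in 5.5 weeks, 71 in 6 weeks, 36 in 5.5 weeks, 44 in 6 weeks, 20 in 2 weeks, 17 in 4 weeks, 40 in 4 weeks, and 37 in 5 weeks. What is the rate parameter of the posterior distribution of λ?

54

Total count: 67 + 29 + 50 + 71 + 36 + 44 + 20 + 17 + 40 + 37 = 411.
Total exposure: 4.5 + 2.5 + 5.5 + 6 + 5.5 + 6 + 2 + 4 + 4 + 5 = 45 weeks.
By Gamma–Poisson conjugacy, the posterior is Gamma(α + Σx, β + Σt) = Gamma(30 + 411, 9 + 45) = Gamma(441, 54).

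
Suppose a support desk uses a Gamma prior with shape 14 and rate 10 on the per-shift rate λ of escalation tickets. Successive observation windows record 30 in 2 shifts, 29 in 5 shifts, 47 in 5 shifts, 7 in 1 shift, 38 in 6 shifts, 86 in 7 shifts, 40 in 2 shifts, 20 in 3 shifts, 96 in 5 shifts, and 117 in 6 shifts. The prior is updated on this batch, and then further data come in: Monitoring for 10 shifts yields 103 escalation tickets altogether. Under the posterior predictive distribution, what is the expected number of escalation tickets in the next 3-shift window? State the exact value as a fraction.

Total count: 30 + 29 + 47 + 7 + 38 + 86 + 40 + 20 + 96 + 117 = 510.
Total exposure: 2 + 5 + 5 + 1 + 6 + 7 + 2 + 3 + 5 + 6 = 42 shifts.
After the first batch: Gamma(14 + 510, 10 + 42) = Gamma(524, 52).
Total count 103 over total exposure 10 shifts.
After the second batch: Gamma(524 + 103, 52 + 10) = Gamma(627, 62).
Predictive mean over a 3-shift window = T·E[λ|data] = 3·627/62 = 1881/62.

1881/62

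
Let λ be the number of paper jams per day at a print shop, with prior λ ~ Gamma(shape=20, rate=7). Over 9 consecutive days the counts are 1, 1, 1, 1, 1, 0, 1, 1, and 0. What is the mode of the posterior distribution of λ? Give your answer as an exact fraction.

Total count: 1 + 1 + 1 + 1 + 1 + 0 + 1 + 1 + 0 = 7.
Total exposure: 9 days.
By Gamma–Poisson conjugacy, the posterior is Gamma(α + Σx, β + Σt) = Gamma(20 + 7, 7 + 9) = Gamma(27, 16).
Posterior mode = (α'−1)/β' = 26/16 = 13/8.

13/8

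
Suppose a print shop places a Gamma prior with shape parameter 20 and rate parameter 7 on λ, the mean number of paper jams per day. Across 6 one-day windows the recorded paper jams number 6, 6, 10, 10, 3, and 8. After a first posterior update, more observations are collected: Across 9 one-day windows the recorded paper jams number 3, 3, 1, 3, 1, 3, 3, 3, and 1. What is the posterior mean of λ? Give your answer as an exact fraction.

Total count: 6 + 6 + 10 + 10 + 3 + 8 = 43.
Total exposure: 6 days.
After the first batch: Gamma(20 + 43, 7 + 6) = Gamma(63, 13).
Total count: 3 + 3 + 1 + 3 + 1 + 3 + 3 + 3 + 1 = 21.
Total exposure: 9 days.
After the second batch: Gamma(63 + 21, 13 + 9) = Gamma(84, 22).
Posterior mean = α'/β' = 84/22 = 42/11.

42/11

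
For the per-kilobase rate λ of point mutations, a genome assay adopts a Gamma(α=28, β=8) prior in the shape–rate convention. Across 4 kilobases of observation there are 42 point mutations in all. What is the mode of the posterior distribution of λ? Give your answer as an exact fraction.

23/4

Total count 42 over total exposure 4 kilobases.
The Gamma prior is conjugate for the Poisson rate, so λ | data ~ Gamma(28+42, 8+4) = Gamma(70, 12).
Posterior mode = (α'−1)/β' = 69/12 = 23/4.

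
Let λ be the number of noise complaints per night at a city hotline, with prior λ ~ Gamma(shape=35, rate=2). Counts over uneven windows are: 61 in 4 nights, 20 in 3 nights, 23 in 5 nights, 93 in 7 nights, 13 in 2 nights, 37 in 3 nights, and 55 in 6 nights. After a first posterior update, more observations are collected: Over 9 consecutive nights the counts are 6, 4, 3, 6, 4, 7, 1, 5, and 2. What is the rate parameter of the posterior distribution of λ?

41

Total count: 61 + 20 + 23 + 93 + 13 + 37 + 55 = 302.
Total exposure: 4 + 3 + 5 + 7 + 2 + 3 + 6 = 30 nights.
After the first batch: Gamma(35 + 302, 2 + 30) = Gamma(337, 32).
Total count: 6 + 4 + 3 + 6 + 4 + 7 + 1 + 5 + 2 = 38.
Total exposure: 9 nights.
After the second batch: Gamma(337 + 38, 32 + 9) = Gamma(375, 41).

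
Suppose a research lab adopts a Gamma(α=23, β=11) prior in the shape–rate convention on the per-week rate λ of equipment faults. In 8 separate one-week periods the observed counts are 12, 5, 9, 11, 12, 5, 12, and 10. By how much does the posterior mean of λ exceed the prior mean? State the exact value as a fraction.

652/209

Total count: 12 + 5 + 9 + 11 + 12 + 5 + 12 + 10 = 76.
Total exposure: 8 weeks.
The Gamma prior is conjugate for the Poisson rate, so λ | data ~ Gamma(23+76, 11+8) = Gamma(99, 19).
Posterior mean = 99/19 = 99/19; prior mean = 23/11 = 23/11. Difference = 99/19 − 23/11 = 652/209.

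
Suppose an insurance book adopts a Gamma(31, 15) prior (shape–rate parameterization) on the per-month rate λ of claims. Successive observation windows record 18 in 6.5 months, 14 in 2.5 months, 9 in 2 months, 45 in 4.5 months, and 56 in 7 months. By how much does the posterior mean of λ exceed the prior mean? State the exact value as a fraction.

191/75

Total count: 18 + 14 + 9 + 45 + 56 = 142.
Total exposure: 6.5 + 2.5 + 2 + 4.5 + 7 = 22.5 months.
Posterior: α' = 31 + 142 = 173, β' = 15 + 22.5 = 75/2.
Posterior mean = 173/(75/2) = 346/75; prior mean = 31/15 = 31/15. Difference = 346/75 − 31/15 = 191/75.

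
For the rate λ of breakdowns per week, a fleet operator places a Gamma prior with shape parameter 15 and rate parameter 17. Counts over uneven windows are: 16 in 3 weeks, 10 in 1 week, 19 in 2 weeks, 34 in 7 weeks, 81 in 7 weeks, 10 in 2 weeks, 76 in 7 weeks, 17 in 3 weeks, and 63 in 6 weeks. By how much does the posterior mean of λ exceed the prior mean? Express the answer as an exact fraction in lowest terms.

Total count: 16 + 10 + 19 + 34 + 81 + 10 + 76 + 17 + 63 = 326.
Total exposure: 3 + 1 + 2 + 7 + 7 + 2 + 7 + 3 + 6 = 38 weeks.
Conjugate update: add total count to the shape and total exposure to the rate, giving Gamma(341, 55).
Posterior mean = 341/55 = 31/5; prior mean = 15/17 = 15/17. Difference = 31/5 − 15/17 = 452/85.

452/85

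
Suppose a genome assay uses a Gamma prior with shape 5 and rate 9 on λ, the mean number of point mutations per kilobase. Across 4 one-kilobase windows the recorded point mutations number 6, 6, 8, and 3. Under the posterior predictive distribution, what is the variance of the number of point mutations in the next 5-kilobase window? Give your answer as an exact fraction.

2520/169

Total count: 6 + 6 + 8 + 3 = 23.
Total exposure: 4 kilobases.
Conjugate update: add total count to the shape and total exposure to the rate, giving Gamma(28, 13).
The posterior predictive for a window of length T is Negative Binomial with variance T·α'·(β'+T)/β'² = 5·28·18/169 = 2520/169.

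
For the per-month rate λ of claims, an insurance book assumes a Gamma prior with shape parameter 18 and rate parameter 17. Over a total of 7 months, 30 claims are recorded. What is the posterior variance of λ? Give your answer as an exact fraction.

Total count 30 over total exposure 7 months.
The Gamma prior is conjugate for the Poisson rate, so λ | data ~ Gamma(18+30, 17+7) = Gamma(48, 24).
Posterior variance = α'/β'² = 48/576 = 1/12.

1/12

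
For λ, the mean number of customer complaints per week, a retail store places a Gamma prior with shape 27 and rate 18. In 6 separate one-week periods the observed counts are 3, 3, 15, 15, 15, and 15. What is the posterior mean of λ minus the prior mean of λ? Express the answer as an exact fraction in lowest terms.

19/8

Total count: 3 + 3 + 15 + 15 + 15 + 15 = 66.
Total exposure: 6 weeks.
Gamma(α, β) with Poisson data over total exposure Σt gives posterior Gamma(α+Σx, β+Σt) = Gamma(93, 24).
Posterior mean = 93/24 = 31/8; prior mean = 27/18 = 3/2. Difference = 31/8 − 3/2 = 19/8.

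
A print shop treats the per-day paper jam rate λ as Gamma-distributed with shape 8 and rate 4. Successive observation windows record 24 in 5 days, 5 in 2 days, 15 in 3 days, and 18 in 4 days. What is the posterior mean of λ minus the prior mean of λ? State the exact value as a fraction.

Total count: 24 + 5 + 15 + 18 = 62.
Total exposure: 5 + 2 + 3 + 4 = 14 days.
Posterior: α' = 8 + 62 = 70, β' = 4 + 14 = 18.
Posterior mean = 70/18 = 35/9; prior mean = 8/4 = 2. Difference = 35/9 − 2 = 17/9.

17/9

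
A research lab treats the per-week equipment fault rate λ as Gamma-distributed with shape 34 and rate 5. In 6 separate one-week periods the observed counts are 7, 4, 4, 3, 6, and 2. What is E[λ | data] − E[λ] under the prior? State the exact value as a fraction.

Total count: 7 + 4 + 4 + 3 + 6 + 2 = 26.
Total exposure: 6 weeks.
Posterior: α' = 34 + 26 = 60, β' = 5 + 6 = 11.
Posterior mean = 60/11 = 60/11; prior mean = 34/5 = 34/5. Difference = 60/11 − 34/5 = -74/55.

-74/55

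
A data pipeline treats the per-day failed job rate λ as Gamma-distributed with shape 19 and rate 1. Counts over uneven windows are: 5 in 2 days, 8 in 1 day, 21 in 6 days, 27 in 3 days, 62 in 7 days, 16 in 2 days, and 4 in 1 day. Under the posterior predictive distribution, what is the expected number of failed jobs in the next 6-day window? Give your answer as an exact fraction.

Total count: 5 + 8 + 21 + 27 + 62 + 16 + 4 = 143.
Total exposure: 2 + 1 + 6 + 3 + 7 + 2 + 1 = 22 days.
Conjugate update: add total count to the shape and total exposure to the rate, giving Gamma(162, 23).
Predictive mean over a 6-day window = T·E[λ|data] = 6·162/23 = 972/23.

972/23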